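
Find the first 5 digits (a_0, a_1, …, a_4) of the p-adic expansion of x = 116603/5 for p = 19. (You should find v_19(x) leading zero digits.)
(a_0, …, a_4) = (0, 0, 0, 11, 11)

v_19(116603/5) = 3, so a_0 = ... = a_2 = 0. Factor out: x = 19^3 · u with u = 17/5 a unit in ℤ_19. Expand u iteratively via a_{v+i} = u_i mod 19, u_{i+1} = (u_i − a_{v+i})/19:
  u_0 = 17/5;  a_3 = 11;  u_1 = (u_0 − 11)/19 = -2/5
  u_1 = -2/5;  a_4 = 11;  u_2 = (u_1 − 11)/19 = -3/5
Digits: (0, 0, 0, 11, 11).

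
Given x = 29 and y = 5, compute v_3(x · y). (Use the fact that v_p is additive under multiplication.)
v_3(145) = 0

v_p(x) = 0 (factor: 29 = 3^0 · 29); v_p(y) = 0 (factor: 5 = 3^0 · 5). Additivity: v_p(xy) = v_p(x) + v_p(y) = 0 + 0 = 0. (Direct check: xy = 145 = 3^0 · (145).)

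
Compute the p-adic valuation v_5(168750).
v_5(168750) = 5

v_5(n) is the largest exponent k such that 5^k divides n. Factor out: 168750 = 5^5 · 54. (Sign doesn't affect v_p.) So v_5(168750) = 5.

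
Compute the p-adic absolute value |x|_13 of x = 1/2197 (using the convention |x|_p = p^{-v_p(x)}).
|1/2197|_13 = 2197

Step 1 — compute v_13(x) by factoring powers of 13 out of the numerator and denominator: v_13(1/2197) = -3. Step 2 — apply |x|_p = p^{-v_p(x)} = 13^{3} = 2197.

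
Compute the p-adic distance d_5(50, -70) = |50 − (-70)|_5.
d_5(50, -70) = 1/5

Step 1 — x − y = 50 − (-70) = 120. Step 2 — v_5(120) = 1 (factor: 120 = (5^1 · 24); the sign does not affect v_p). Step 3 — |x − y|_5 = 5^{-1} = 1/5.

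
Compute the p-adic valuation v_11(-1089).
v_11(-1089) = 2

v_11(n) is the largest exponent k such that 11^k divides n. Factor out: -1089 = -11^2 · 9. (Sign doesn't affect v_p.) So v_11(-1089) = 2.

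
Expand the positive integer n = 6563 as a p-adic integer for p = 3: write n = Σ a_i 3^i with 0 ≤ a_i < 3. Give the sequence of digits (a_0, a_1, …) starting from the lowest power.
(a_0, a_1, …) = (2, 0, 0, 0, 0, 0, 0, 0, 1)

Repeated division by 3 gives the digits low-to-high: 6563 = 2 + 1·3^8. Digit sequence: (2, 0, 0, 0, 0, 0, 0, 0, 1).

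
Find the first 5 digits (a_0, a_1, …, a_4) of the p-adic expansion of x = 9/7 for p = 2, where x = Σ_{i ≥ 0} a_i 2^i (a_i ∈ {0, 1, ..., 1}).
(a_0, …, a_4) = (1, 1, 1, 1, 0)

v_2(9/7) = 0 (numerator and denominator both coprime to 2), so x ∈ ℤ_2^×. Compute digits iteratively via a_i = x_i mod 2, x_{i+1} = (x_i − a_i)/2, with x_0 = x:
  x_0 = 9/7;  a_0 = 1;  x_1 = (x_0 − 1)/2 = 1/7
  x_1 = 1/7;  a_1 = 1;  x_2 = (x_1 − 1)/2 = -3/7
  x_2 = -3/7;  a_2 = 1;  x_3 = (x_2 − 1)/2 = -5/7
  x_3 = -5/7;  a_3 = 1;  x_4 = (x_3 − 1)/2 = -6/7
  x_4 = -6/7;  a_4 = 0;  x_5 = (x_4 − 0)/2 = -3/7
Digits: (1, 1, 1, 1, 0).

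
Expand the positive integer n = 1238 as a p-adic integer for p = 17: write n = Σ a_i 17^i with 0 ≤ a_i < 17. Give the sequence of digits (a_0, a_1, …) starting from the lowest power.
(a_0, a_1, …) = (14, 4, 4)

Repeated division by 17 gives the digits low-to-high: 1238 = 14 + 4·17^1 + 4·17^2. Digit sequence: (14, 4, 4).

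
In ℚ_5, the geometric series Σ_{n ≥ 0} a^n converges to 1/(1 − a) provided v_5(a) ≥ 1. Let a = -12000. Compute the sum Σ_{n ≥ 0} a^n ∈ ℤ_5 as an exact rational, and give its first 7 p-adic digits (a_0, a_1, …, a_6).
Σ a^n = 1/(1 − a) = 1/12001;  first 7 digits = (1, 0, 0, 4, 0, 1, 0)

v_5(a) = 3 ≥ 1, so the series converges in ℤ_5 to 1/(1 − a) = 1/(1 − (-12000)) = 1/12001. Expand this rational in ℤ_5: compute digits iteratively via d_i = x_i mod 5, x_{i+1} = (x_i − d_i)/5. The first 7 digits are (1, 0, 0, 4, 0, 1, 0).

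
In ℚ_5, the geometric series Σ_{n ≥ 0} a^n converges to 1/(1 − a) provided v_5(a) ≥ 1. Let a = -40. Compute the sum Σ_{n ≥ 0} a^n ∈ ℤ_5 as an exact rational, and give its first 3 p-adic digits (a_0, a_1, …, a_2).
Σ a^n = 1/(1 − a) = 1/41;  first 3 digits = (1, 2, 2)

v_5(a) = 1 ≥ 1, so the series converges in ℤ_5 to 1/(1 − a) = 1/(1 − (-40)) = 1/41. Expand this rational in ℤ_5: compute digits iteratively via d_i = x_i mod 5, x_{i+1} = (x_i − d_i)/5. The first 3 digits are (1, 2, 2).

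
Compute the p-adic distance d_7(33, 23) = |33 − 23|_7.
d_7(33, 23) = 1

Step 1 — x − y = 33 − 23 = 10. Step 2 — v_7(10) = 0 (factor: 10 = (7^0 · 10); the sign does not affect v_p). Step 3 — |x − y|_7 = 7^{0} = 1.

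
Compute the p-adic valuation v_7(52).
v_7(52) = 0

v_7(n) is the largest exponent k such that 7^k divides n. Factor out: 52 = 7^0 · 52. (Sign doesn't affect v_p.) So v_7(52) = 0.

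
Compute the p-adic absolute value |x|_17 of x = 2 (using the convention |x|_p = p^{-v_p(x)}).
|2|_17 = 1

Step 1 — compute v_17(x) by factoring powers of 17 out of the numerator and denominator: v_17(2) = 0. Step 2 — apply |x|_p = p^{-v_p(x)} = 17^{0} = 1.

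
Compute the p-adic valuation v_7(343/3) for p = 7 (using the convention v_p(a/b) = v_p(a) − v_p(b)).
v_7(343/3) = 3

Factor powers of 7 from the numerator and denominator of the reduced fraction: 343 = 7^3 · 1 and 3 = 7^0 · 3. Apply v_p(a/b) = v_p(a) − v_p(b): v_7(343/3) = 3 − 0 = 3.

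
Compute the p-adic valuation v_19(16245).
v_19(16245) = 2

v_19(n) is the largest exponent k such that 19^k divides n. Factor out: 16245 = 19^2 · 45. (Sign doesn't affect v_p.) So v_19(16245) = 2.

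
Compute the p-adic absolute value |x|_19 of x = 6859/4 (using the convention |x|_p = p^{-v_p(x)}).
|6859/4|_19 = 1/6859

Step 1 — compute v_19(x) by factoring powers of 19 out of the numerator and denominator: v_19(6859/4) = 3. Step 2 — apply |x|_p = p^{-v_p(x)} = 19^{-3} = 1/6859.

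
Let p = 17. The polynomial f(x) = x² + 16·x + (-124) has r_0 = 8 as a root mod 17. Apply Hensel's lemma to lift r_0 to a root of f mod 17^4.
r_3 = 60154 (mod 83521)

Hensel: r_{i+1} = r_i − f(r_i)·(f′(r_i))^{-1} mod 17^{i+2}, f′(x) = 2x + 16. Iterate:
  r_0 = 8 (mod 17)
  r_1 = 42 (mod 289)
  r_2 = 1198 (mod 4913)
  r_3 = 60154 (mod 83521)
Final: r = 60154 satisfies f(r) ≡ 0 mod 17^4.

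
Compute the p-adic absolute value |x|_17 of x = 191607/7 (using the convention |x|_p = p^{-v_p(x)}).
|191607/7|_17 = 1/4913

Step 1 — compute v_17(x) by factoring powers of 17 out of the numerator and denominator: v_17(191607/7) = 3. Step 2 — apply |x|_p = p^{-v_p(x)} = 17^{-3} = 1/4913.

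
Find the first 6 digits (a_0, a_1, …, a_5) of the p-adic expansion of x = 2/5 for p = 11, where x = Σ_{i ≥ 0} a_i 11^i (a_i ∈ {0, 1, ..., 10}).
(a_0, …, a_5) = (7, 6, 6, 6, 6, 6)

v_11(2/5) = 0 (numerator and denominator both coprime to 11), so x ∈ ℤ_11^×. Compute digits iteratively via a_i = x_i mod 11, x_{i+1} = (x_i − a_i)/11, with x_0 = x:
  x_0 = 2/5;  a_0 = 7;  x_1 = (x_0 − 7)/11 = -3/5
  x_1 = -3/5;  a_1 = 6;  x_2 = (x_1 − 6)/11 = -3/5
  x_2 = -3/5;  a_2 = 6;  x_3 = (x_2 − 6)/11 = -3/5
  x_3 = -3/5;  a_3 = 6;  x_4 = (x_3 − 6)/11 = -3/5
  x_4 = -3/5;  a_4 = 6;  x_5 = (x_4 − 6)/11 = -3/5
  x_5 = -3/5;  a_5 = 6;  x_6 = (x_5 − 6)/11 = -3/5
Digits: (7, 6, 6, 6, 6, 6).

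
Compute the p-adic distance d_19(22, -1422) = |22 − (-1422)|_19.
d_19(22, -1422) = 1/361

Step 1 — x − y = 22 − (-1422) = 1444. Step 2 — v_19(1444) = 2 (factor: 1444 = (19^2 · 4); the sign does not affect v_p). Step 3 — |x − y|_19 = 19^{-2} = 1/361.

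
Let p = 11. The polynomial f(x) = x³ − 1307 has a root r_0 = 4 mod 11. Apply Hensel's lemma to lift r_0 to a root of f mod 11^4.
r_3 = 5427 (mod 14641)

Hensel: r_{i+1} = r_i − f(r_i)/f′(r_i) mod 11^{i+2}, where f′(x) = 3x². Iterate:
  r_0 = 4 (mod 11)
  r_1 = 103 (mod 121)
  r_2 = 103 (mod 1331)
  r_3 = 5427 (mod 14641)
Final: r = 5427 with f(r) ≡ 0 mod 11^4.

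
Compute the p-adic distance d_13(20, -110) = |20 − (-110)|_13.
d_13(20, -110) = 1/13

Step 1 — x − y = 20 − (-110) = 130. Step 2 — v_13(130) = 1 (factor: 130 = (13^1 · 10); the sign does not affect v_p). Step 3 — |x − y|_13 = 13^{-1} = 1/13.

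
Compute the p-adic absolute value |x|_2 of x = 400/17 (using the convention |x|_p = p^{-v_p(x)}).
|400/17|_2 = 1/16

Step 1 — compute v_2(x) by factoring powers of 2 out of the numerator and denominator: v_2(400/17) = 4. Step 2 — apply |x|_p = p^{-v_p(x)} = 2^{-4} = 1/16.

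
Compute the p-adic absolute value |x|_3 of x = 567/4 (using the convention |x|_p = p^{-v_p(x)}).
|567/4|_3 = 1/81

Step 1 — compute v_3(x) by factoring powers of 3 out of the numerator and denominator: v_3(567/4) = 4. Step 2 — apply |x|_p = p^{-v_p(x)} = 3^{-4} = 1/81.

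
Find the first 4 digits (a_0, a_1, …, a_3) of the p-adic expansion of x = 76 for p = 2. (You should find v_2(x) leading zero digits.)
(a_0, …, a_3) = (0, 0, 1, 1)

v_2(76) = 2, so a_0 = ... = a_1 = 0. Factor out: x = 2^2 · u with u = 19 a unit in ℤ_2. Expand u iteratively via a_{v+i} = u_i mod 2, u_{i+1} = (u_i − a_{v+i})/2:
  u_0 = 19;  a_2 = 1;  u_1 = (u_0 − 1)/2 = 9
  u_1 = 9;  a_3 = 1;  u_2 = (u_1 − 1)/2 = 4
Digits: (0, 0, 1, 1).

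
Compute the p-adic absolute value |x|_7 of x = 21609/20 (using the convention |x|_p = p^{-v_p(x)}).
|21609/20|_7 = 1/2401

Step 1 — compute v_7(x) by factoring powers of 7 out of the numerator and denominator: v_7(21609/20) = 4. Step 2 — apply |x|_p = p^{-v_p(x)} = 7^{-4} = 1/2401.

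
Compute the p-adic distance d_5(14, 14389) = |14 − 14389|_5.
d_5(14, 14389) = 1/625

Step 1 — x − y = 14 − 14389 = -14375. Step 2 — v_5(-14375) = 4 (factor: -14375 = −(5^4 · 23); the sign does not affect v_p). Step 3 — |x − y|_5 = 5^{-4} = 1/625.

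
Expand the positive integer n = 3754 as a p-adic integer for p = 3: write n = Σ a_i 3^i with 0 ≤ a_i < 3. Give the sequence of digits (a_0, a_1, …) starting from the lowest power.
(a_0, a_1, …) = (1, 0, 0, 1, 1, 0, 2, 1)

Repeated division by 3 gives the digits low-to-high: 3754 = 1 + 1·3^3 + 1·3^4 + 2·3^6 + 1·3^7. Digit sequence: (1, 0, 0, 1, 1, 0, 2, 1).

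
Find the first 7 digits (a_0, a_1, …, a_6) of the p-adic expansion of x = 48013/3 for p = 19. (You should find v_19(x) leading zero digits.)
(a_0, …, a_6) = (0, 0, 0, 15, 12, 12, 12)

v_19(48013/3) = 3, so a_0 = ... = a_2 = 0. Factor out: x = 19^3 · u with u = 7/3 a unit in ℤ_19. Expand u iteratively via a_{v+i} = u_i mod 19, u_{i+1} = (u_i − a_{v+i})/19:
  u_0 = 7/3;  a_3 = 15;  u_1 = (u_0 − 15)/19 = -2/3
  u_1 = -2/3;  a_4 = 12;  u_2 = (u_1 − 12)/19 = -2/3
  u_2 = -2/3;  a_5 = 12;  u_3 = (u_2 − 12)/19 = -2/3
  u_3 = -2/3;  a_6 = 12;  u_4 = (u_3 − 12)/19 = -2/3
Digits: (0, 0, 0, 15, 12, 12, 12).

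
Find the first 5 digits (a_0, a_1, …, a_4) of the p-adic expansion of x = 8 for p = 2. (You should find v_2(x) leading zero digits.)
(a_0, …, a_4) = (0, 0, 0, 1, 0)

v_2(8) = 3, so a_0 = ... = a_2 = 0. Factor out: x = 2^3 · u with u = 1 a unit in ℤ_2. Expand u iteratively via a_{v+i} = u_i mod 2, u_{i+1} = (u_i − a_{v+i})/2:
  u_0 = 1;  a_3 = 1;  u_1 = (u_0 − 1)/2 = 0
  u_1 = 0;  a_4 = 0;  u_2 = (u_1 − 0)/2 = 0
Digits: (0, 0, 0, 1, 0).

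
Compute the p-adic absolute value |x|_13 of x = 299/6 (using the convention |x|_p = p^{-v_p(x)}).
|299/6|_13 = 1/13

Step 1 — compute v_13(x) by factoring powers of 13 out of the numerator and denominator: v_13(299/6) = 1. Step 2 — apply |x|_p = p^{-v_p(x)} = 13^{-1} = 1/13.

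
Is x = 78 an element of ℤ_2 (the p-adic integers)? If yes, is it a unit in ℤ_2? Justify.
x ∈ ℤ_2 but not a unit; v_2(x) = 1 > 0

ℤ_2 = {x ∈ ℚ_2 : v_2(x) ≥ 0} and ℤ_2^× = {x ∈ ℤ_2 : v_2(x) = 0}. Here v_2(78) = v_2(num) − v_2(den) = 1; compare against these criteria.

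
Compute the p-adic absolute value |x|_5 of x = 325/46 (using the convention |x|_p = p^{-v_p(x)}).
|325/46|_5 = 1/25

Step 1 — compute v_5(x) by factoring powers of 5 out of the numerator and denominator: v_5(325/46) = 2. Step 2 — apply |x|_p = p^{-v_p(x)} = 5^{-2} = 1/25.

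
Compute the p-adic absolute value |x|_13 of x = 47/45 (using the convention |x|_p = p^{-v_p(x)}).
|47/45|_13 = 1

Step 1 — compute v_13(x) by factoring powers of 13 out of the numerator and denominator: v_13(47/45) = 0. Step 2 — apply |x|_p = p^{-v_p(x)} = 13^{0} = 1.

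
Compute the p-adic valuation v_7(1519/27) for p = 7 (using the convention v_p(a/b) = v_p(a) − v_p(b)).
v_7(1519/27) = 2

Factor powers of 7 from the numerator and denominator of the reduced fraction: 1519 = 7^2 · 31 and 27 = 7^0 · 27. Apply v_p(a/b) = v_p(a) − v_p(b): v_7(1519/27) = 2 − 0 = 2.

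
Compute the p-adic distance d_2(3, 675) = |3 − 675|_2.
d_2(3, 675) = 1/32

Step 1 — x − y = 3 − 675 = -672. Step 2 — v_2(-672) = 5 (factor: -672 = −(2^5 · 21); the sign does not affect v_p). Step 3 — |x − y|_2 = 2^{-5} = 1/32.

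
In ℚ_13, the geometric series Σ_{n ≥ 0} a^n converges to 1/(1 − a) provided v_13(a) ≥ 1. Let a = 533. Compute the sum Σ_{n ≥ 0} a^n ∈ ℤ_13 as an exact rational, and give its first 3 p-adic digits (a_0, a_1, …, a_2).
Σ a^n = 1/(1 − a) = -1/532;  first 3 digits = (1, 2, 7)

v_13(a) = 1 ≥ 1, so the series converges in ℤ_13 to 1/(1 − a) = 1/(1 − 533) = -1/532. Expand this rational in ℤ_13: compute digits iteratively via d_i = x_i mod 13, x_{i+1} = (x_i − d_i)/13. The first 3 digits are (1, 2, 7).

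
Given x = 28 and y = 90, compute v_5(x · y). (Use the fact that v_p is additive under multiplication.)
v_5(2520) = 1

v_p(x) = 0 (factor: 28 = 5^0 · 28); v_p(y) = 1 (factor: 90 = 5^1 · 18). Additivity: v_p(xy) = v_p(x) + v_p(y) = 0 + 1 = 1. (Direct check: xy = 2520 = 5^1 · (504).)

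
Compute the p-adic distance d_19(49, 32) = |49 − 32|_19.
d_19(49, 32) = 1

Step 1 — x − y = 49 − 32 = 17. Step 2 — v_19(17) = 0 (factor: 17 = (19^0 · 17); the sign does not affect v_p). Step 3 — |x − y|_19 = 19^{0} = 1.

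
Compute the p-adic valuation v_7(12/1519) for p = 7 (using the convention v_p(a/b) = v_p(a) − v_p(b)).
v_7(12/1519) = -2

Factor powers of 7 from the numerator and denominator of the reduced fraction: 12 = 7^0 · 12 and 1519 = 7^2 · 31. Apply v_p(a/b) = v_p(a) − v_p(b): v_7(12/1519) = 0 − 2 = -2.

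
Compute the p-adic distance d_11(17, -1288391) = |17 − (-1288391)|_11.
d_11(17, -1288391) = 1/161051

Step 1 — x − y = 17 − (-1288391) = 1288408. Step 2 — v_11(1288408) = 5 (factor: 1288408 = (11^5 · 8); the sign does not affect v_p). Step 3 — |x − y|_11 = 11^{-5} = 1/161051.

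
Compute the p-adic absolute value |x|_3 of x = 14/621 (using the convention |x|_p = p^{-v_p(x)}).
|14/621|_3 = 27

Step 1 — compute v_3(x) by factoring powers of 3 out of the numerator and denominator: v_3(14/621) = -3. Step 2 — apply |x|_p = p^{-v_p(x)} = 3^{3} = 27.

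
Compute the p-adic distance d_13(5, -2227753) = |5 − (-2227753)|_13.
d_13(5, -2227753) = 1/371293

Step 1 — x − y = 5 − (-2227753) = 2227758. Step 2 — v_13(2227758) = 5 (factor: 2227758 = (13^5 · 6); the sign does not affect v_p). Step 3 — |x − y|_13 = 13^{-5} = 1/371293.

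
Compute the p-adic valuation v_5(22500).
v_5(22500) = 4

v_5(n) is the largest exponent k such that 5^k divides n. Factor out: 22500 = 5^4 · 36. (Sign doesn't affect v_p.) So v_5(22500) = 4.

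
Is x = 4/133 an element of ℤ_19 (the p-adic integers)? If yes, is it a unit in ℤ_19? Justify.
x ∉ ℤ_19 (v_19(x) = -1 < 0)

ℤ_19 = {x ∈ ℚ_19 : v_19(x) ≥ 0} and ℤ_19^× = {x ∈ ℤ_19 : v_19(x) = 0}. Here v_19(4/133) = v_19(num) − v_19(den) = -1; compare against these criteria.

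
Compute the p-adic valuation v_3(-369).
v_3(-369) = 2

v_3(n) is the largest exponent k such that 3^k divides n. Factor out: -369 = -3^2 · 41. (Sign doesn't affect v_p.) So v_3(-369) = 2.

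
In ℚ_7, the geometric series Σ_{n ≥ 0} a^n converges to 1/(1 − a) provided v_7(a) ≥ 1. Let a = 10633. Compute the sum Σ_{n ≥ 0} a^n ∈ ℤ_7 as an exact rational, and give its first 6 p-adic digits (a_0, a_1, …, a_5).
Σ a^n = 1/(1 − a) = -1/10632;  first 6 digits = (1, 0, 0, 3, 4, 0)

v_7(a) = 3 ≥ 1, so the series converges in ℤ_7 to 1/(1 − a) = 1/(1 − 10633) = -1/10632. Expand this rational in ℤ_7: compute digits iteratively via d_i = x_i mod 7, x_{i+1} = (x_i − d_i)/7. The first 6 digits are (1, 0, 0, 3, 4, 0).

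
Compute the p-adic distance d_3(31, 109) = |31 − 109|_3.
d_3(31, 109) = 1/3

Step 1 — x − y = 31 − 109 = -78. Step 2 — v_3(-78) = 1 (factor: -78 = −(3^1 · 26); the sign does not affect v_p). Step 3 — |x − y|_3 = 3^{-1} = 1/3.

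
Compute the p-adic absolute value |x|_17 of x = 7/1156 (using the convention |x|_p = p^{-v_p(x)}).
|7/1156|_17 = 289

Step 1 — compute v_17(x) by factoring powers of 17 out of the numerator and denominator: v_17(7/1156) = -2. Step 2 — apply |x|_p = p^{-v_p(x)} = 17^{2} = 289.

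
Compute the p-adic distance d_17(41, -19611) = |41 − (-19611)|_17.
d_17(41, -19611) = 1/4913

Step 1 — x − y = 41 − (-19611) = 19652. Step 2 — v_17(19652) = 3 (factor: 19652 = (17^3 · 4); the sign does not affect v_p). Step 3 — |x − y|_17 = 17^{-3} = 1/4913.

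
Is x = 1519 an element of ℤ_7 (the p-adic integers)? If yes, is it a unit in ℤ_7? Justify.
x ∈ ℤ_7 but not a unit; v_7(x) = 2 > 0

ℤ_7 = {x ∈ ℚ_7 : v_7(x) ≥ 0} and ℤ_7^× = {x ∈ ℤ_7 : v_7(x) = 0}. Here v_7(1519) = v_7(num) − v_7(den) = 2; compare against these criteria.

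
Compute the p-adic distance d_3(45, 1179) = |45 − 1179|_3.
d_3(45, 1179) = 1/81

Step 1 — x − y = 45 − 1179 = -1134. Step 2 — v_3(-1134) = 4 (factor: -1134 = −(3^4 · 14); the sign does not affect v_p). Step 3 — |x − y|_3 = 3^{-4} = 1/81.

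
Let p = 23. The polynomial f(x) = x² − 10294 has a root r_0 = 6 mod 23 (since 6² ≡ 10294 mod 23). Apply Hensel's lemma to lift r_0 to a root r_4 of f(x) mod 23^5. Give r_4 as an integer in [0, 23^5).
r_4 = 3087135 (mod 6436343)

Hensel's recurrence: r_{i+1} = r_i − f(r_i)·(f′(r_i))^{-1} mod 23^{i+2}, with f′(x) = 2x. Iterate:
  r_0 = 6 (mod 23)
  r_1 = 420 (mod 529)
  r_2 = 8884 (mod 12167)
  r_3 = 8884 (mod 279841)
  r_4 = 3087135 (mod 6436343)
Final: r_4 = 3087135, and one checks f(r_4) ≡ 0 mod 23^5.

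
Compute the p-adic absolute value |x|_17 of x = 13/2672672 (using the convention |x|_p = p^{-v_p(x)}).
|13/2672672|_17 = 83521

Step 1 — compute v_17(x) by factoring powers of 17 out of the numerator and denominator: v_17(13/2672672) = -4. Step 2 — apply |x|_p = p^{-v_p(x)} = 17^{4} = 83521.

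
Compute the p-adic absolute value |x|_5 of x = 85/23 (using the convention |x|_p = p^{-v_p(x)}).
|85/23|_5 = 1/5

Step 1 — compute v_5(x) by factoring powers of 5 out of the numerator and denominator: v_5(85/23) = 1. Step 2 — apply |x|_p = p^{-v_p(x)} = 5^{-1} = 1/5.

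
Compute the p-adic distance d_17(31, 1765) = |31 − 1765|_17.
d_17(31, 1765) = 1/289

Step 1 — x − y = 31 − 1765 = -1734. Step 2 — v_17(-1734) = 2 (factor: -1734 = −(17^2 · 6); the sign does not affect v_p). Step 3 — |x − y|_17 = 17^{-2} = 1/289.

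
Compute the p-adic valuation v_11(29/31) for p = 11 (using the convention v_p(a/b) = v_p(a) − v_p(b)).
v_11(29/31) = 0

Factor powers of 11 from the numerator and denominator of the reduced fraction: 29 = 11^0 · 29 and 31 = 11^0 · 31. Apply v_p(a/b) = v_p(a) − v_p(b): v_11(29/31) = 0 − 0 = 0.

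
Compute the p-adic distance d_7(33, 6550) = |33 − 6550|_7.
d_7(33, 6550) = 1/343

Step 1 — x − y = 33 − 6550 = -6517. Step 2 — v_7(-6517) = 3 (factor: -6517 = −(7^3 · 19); the sign does not affect v_p). Step 3 — |x − y|_7 = 7^{-3} = 1/343.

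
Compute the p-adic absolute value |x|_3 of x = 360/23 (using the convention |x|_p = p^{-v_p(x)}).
|360/23|_3 = 1/9

Step 1 — compute v_3(x) by factoring powers of 3 out of the numerator and denominator: v_3(360/23) = 2. Step 2 — apply |x|_p = p^{-v_p(x)} = 3^{-2} = 1/9.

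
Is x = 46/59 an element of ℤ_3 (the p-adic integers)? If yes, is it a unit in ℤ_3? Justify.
x ∈ ℤ_3^× (unit); v_3(x) = 0

ℤ_3 = {x ∈ ℚ_3 : v_3(x) ≥ 0} and ℤ_3^× = {x ∈ ℤ_3 : v_3(x) = 0}. Here v_3(46/59) = v_3(num) − v_3(den) = 0; compare against these criteria.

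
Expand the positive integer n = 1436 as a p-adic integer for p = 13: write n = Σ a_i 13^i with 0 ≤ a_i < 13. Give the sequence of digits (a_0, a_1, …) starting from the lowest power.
(a_0, a_1, …) = (6, 6, 8)

Repeated division by 13 gives the digits low-to-high: 1436 = 6 + 6·13^1 + 8·13^2. Digit sequence: (6, 6, 8).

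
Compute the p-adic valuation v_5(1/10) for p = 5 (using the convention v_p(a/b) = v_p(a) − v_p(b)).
v_5(1/10) = -1

Factor powers of 5 from the numerator and denominator of the reduced fraction: 1 = 5^0 · 1 and 10 = 5^1 · 2. Apply v_p(a/b) = v_p(a) − v_p(b): v_5(1/10) = 0 − 1 = -1.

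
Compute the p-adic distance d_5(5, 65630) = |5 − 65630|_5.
d_5(5, 65630) = 1/3125

Step 1 — x − y = 5 − 65630 = -65625. Step 2 — v_5(-65625) = 5 (factor: -65625 = −(5^5 · 21); the sign does not affect v_p). Step 3 — |x − y|_5 = 5^{-5} = 1/3125.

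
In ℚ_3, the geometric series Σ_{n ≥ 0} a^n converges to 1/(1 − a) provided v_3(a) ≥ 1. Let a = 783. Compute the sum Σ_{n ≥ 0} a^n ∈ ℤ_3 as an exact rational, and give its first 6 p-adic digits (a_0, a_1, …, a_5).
Σ a^n = 1/(1 − a) = -1/782;  first 6 digits = (1, 0, 0, 2, 0, 0)

v_3(a) = 3 ≥ 1, so the series converges in ℤ_3 to 1/(1 − a) = 1/(1 − 783) = -1/782. Expand this rational in ℤ_3: compute digits iteratively via d_i = x_i mod 3, x_{i+1} = (x_i − d_i)/3. The first 6 digits are (1, 0, 0, 2, 0, 0).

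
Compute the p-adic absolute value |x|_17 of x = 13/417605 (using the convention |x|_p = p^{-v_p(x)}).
|13/417605|_17 = 83521

Step 1 — compute v_17(x) by factoring powers of 17 out of the numerator and denominator: v_17(13/417605) = -4. Step 2 — apply |x|_p = p^{-v_p(x)} = 17^{4} = 83521.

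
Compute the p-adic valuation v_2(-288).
v_2(-288) = 5

v_2(n) is the largest exponent k such that 2^k divides n. Factor out: -288 = -2^5 · 9. (Sign doesn't affect v_p.) So v_2(-288) = 5.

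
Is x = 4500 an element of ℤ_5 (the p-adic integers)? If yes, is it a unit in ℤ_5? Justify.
x ∈ ℤ_5 but not a unit; v_5(x) = 3 > 0

ℤ_5 = {x ∈ ℚ_5 : v_5(x) ≥ 0} and ℤ_5^× = {x ∈ ℤ_5 : v_5(x) = 0}. Here v_5(4500) = v_5(num) − v_5(den) = 3; compare against these criteria.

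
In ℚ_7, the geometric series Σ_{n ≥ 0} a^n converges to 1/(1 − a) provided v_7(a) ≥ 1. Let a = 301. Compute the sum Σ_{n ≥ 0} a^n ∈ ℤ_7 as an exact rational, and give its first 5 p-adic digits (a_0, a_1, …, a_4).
Σ a^n = 1/(1 − a) = -1/300;  first 5 digits = (1, 1, 0, 0, 1)

v_7(a) = 1 ≥ 1, so the series converges in ℤ_7 to 1/(1 − a) = 1/(1 − 301) = -1/300. Expand this rational in ℤ_7: compute digits iteratively via d_i = x_i mod 7, x_{i+1} = (x_i − d_i)/7. The first 5 digits are (1, 1, 0, 0, 1).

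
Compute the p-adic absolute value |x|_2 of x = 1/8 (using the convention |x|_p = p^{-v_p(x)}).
|1/8|_2 = 8

Step 1 — compute v_2(x) by factoring powers of 2 out of the numerator and denominator: v_2(1/8) = -3. Step 2 — apply |x|_p = p^{-v_p(x)} = 2^{3} = 8.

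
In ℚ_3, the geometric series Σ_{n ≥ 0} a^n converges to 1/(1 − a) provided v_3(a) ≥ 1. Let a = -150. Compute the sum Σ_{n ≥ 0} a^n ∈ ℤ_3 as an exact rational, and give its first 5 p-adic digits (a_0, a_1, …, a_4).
Σ a^n = 1/(1 − a) = 1/151;  first 5 digits = (1, 1, 2, 0, 1)

v_3(a) = 1 ≥ 1, so the series converges in ℤ_3 to 1/(1 − a) = 1/(1 − (-150)) = 1/151. Expand this rational in ℤ_3: compute digits iteratively via d_i = x_i mod 3, x_{i+1} = (x_i − d_i)/3. The first 5 digits are (1, 1, 2, 0, 1).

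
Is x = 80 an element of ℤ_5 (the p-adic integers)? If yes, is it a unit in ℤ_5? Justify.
x ∈ ℤ_5 but not a unit; v_5(x) = 1 > 0

ℤ_5 = {x ∈ ℚ_5 : v_5(x) ≥ 0} and ℤ_5^× = {x ∈ ℤ_5 : v_5(x) = 0}. Here v_5(80) = v_5(num) − v_5(den) = 1; compare against these criteria.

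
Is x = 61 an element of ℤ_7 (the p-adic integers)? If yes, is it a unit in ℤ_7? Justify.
x ∈ ℤ_7^× (unit); v_7(x) = 0

ℤ_7 = {x ∈ ℚ_7 : v_7(x) ≥ 0} and ℤ_7^× = {x ∈ ℤ_7 : v_7(x) = 0}. Here v_7(61) = v_7(num) − v_7(den) = 0; compare against these criteria.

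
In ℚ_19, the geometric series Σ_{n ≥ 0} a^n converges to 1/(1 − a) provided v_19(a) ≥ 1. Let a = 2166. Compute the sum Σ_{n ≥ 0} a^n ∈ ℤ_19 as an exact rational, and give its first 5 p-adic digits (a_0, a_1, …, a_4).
Σ a^n = 1/(1 − a) = -1/2165;  first 5 digits = (1, 0, 6, 0, 17)

v_19(a) = 2 ≥ 1, so the series converges in ℤ_19 to 1/(1 − a) = 1/(1 − 2166) = -1/2165. Expand this rational in ℤ_19: compute digits iteratively via d_i = x_i mod 19, x_{i+1} = (x_i − d_i)/19. The first 5 digits are (1, 0, 6, 0, 17).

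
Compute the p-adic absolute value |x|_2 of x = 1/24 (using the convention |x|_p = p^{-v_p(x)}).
|1/24|_2 = 8

Step 1 — compute v_2(x) by factoring powers of 2 out of the numerator and denominator: v_2(1/24) = -3. Step 2 — apply |x|_p = p^{-v_p(x)} = 2^{3} = 8.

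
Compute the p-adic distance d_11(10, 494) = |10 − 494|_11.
d_11(10, 494) = 1/121

Step 1 — x − y = 10 − 494 = -484. Step 2 — v_11(-484) = 2 (factor: -484 = −(11^2 · 4); the sign does not affect v_p). Step 3 — |x − y|_11 = 11^{-2} = 1/121.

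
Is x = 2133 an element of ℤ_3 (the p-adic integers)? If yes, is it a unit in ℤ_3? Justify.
x ∈ ℤ_3 but not a unit; v_3(x) = 3 > 0

ℤ_3 = {x ∈ ℚ_3 : v_3(x) ≥ 0} and ℤ_3^× = {x ∈ ℤ_3 : v_3(x) = 0}. Here v_3(2133) = v_3(num) − v_3(den) = 3; compare against these criteria.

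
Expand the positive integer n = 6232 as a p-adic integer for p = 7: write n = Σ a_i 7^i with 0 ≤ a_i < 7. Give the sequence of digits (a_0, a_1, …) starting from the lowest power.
(a_0, a_1, …) = (2, 1, 1, 4, 2)

Repeated division by 7 gives the digits low-to-high: 6232 = 2 + 1·7^1 + 1·7^2 + 4·7^3 + 2·7^4. Digit sequence: (2, 1, 1, 4, 2).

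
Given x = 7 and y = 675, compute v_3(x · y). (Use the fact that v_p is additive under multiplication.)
v_3(4725) = 3

v_p(x) = 0 (factor: 7 = 3^0 · 7); v_p(y) = 3 (factor: 675 = 3^3 · 25). Additivity: v_p(xy) = v_p(x) + v_p(y) = 0 + 3 = 3. (Direct check: xy = 4725 = 3^3 · (175).)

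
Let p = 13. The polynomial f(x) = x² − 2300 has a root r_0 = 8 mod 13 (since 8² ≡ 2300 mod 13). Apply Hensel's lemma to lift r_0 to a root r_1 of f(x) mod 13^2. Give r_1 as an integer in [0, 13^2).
r_1 = 21 (mod 169)

Hensel's recurrence: r_{i+1} = r_i − f(r_i)·(f′(r_i))^{-1} mod 13^{i+2}, with f′(x) = 2x. Iterate:
  r_0 = 8 (mod 13)
  r_1 = 21 (mod 169)
Final: r_1 = 21, and one checks f(r_1) ≡ 0 mod 13^2.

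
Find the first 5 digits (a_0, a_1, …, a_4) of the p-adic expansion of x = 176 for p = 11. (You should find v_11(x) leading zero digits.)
(a_0, …, a_4) = (0, 5, 1, 0, 0)

v_11(176) = 1, so a_0 = ... = a_0 = 0. Factor out: x = 11^1 · u with u = 16 a unit in ℤ_11. Expand u iteratively via a_{v+i} = u_i mod 11, u_{i+1} = (u_i − a_{v+i})/11:
  u_0 = 16;  a_1 = 5;  u_1 = (u_0 − 5)/11 = 1
  u_1 = 1;  a_2 = 1;  u_2 = (u_1 − 1)/11 = 0
  u_2 = 0;  a_3 = 0;  u_3 = (u_2 − 0)/11 = 0
  u_3 = 0;  a_4 = 0;  u_4 = (u_3 − 0)/11 = 0
Digits: (0, 5, 1, 0, 0).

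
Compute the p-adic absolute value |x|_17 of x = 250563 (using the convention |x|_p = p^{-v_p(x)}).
|250563|_17 = 1/83521

Step 1 — compute v_17(x) by factoring powers of 17 out of the numerator and denominator: v_17(250563) = 4. Step 2 — apply |x|_p = p^{-v_p(x)} = 17^{-4} = 1/83521.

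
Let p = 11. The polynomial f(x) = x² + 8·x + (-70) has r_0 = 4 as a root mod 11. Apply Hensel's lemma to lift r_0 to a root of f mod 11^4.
r_3 = 7704 (mod 14641)

Hensel: r_{i+1} = r_i − f(r_i)·(f′(r_i))^{-1} mod 11^{i+2}, f′(x) = 2x + 8. Iterate:
  r_0 = 4 (mod 11)
  r_1 = 81 (mod 121)
  r_2 = 1049 (mod 1331)
  r_3 = 7704 (mod 14641)
Final: r = 7704 satisfies f(r) ≡ 0 mod 11^4.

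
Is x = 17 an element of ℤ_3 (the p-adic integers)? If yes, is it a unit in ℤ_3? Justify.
x ∈ ℤ_3^× (unit); v_3(x) = 0

ℤ_3 = {x ∈ ℚ_3 : v_3(x) ≥ 0} and ℤ_3^× = {x ∈ ℤ_3 : v_3(x) = 0}. Here v_3(17) = v_3(num) − v_3(den) = 0; compare against these criteria.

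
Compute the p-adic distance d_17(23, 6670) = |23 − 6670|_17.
d_17(23, 6670) = 1/289

Step 1 — x − y = 23 − 6670 = -6647. Step 2 — v_17(-6647) = 2 (factor: -6647 = −(17^2 · 23); the sign does not affect v_p). Step 3 — |x − y|_17 = 17^{-2} = 1/289.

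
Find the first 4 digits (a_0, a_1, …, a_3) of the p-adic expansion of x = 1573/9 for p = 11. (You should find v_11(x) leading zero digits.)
(a_0, …, a_3) = (0, 0, 10, 9)

v_11(1573/9) = 2, so a_0 = ... = a_1 = 0. Factor out: x = 11^2 · u with u = 13/9 a unit in ℤ_11. Expand u iteratively via a_{v+i} = u_i mod 11, u_{i+1} = (u_i − a_{v+i})/11:
  u_0 = 13/9;  a_2 = 10;  u_1 = (u_0 − 10)/11 = -7/9
  u_1 = -7/9;  a_3 = 9;  u_2 = (u_1 − 9)/11 = -8/9
Digits: (0, 0, 10, 9).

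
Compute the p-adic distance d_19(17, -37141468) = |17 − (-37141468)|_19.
d_19(17, -37141468) = 1/2476099

Step 1 — x − y = 17 − (-37141468) = 37141485. Step 2 — v_19(37141485) = 5 (factor: 37141485 = (19^5 · 15); the sign does not affect v_p). Step 3 — |x − y|_19 = 19^{-5} = 1/2476099.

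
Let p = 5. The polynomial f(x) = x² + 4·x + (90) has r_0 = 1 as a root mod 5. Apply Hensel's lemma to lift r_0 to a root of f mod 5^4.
r_3 = 231 (mod 625)

Hensel: r_{i+1} = r_i − f(r_i)·(f′(r_i))^{-1} mod 5^{i+2}, f′(x) = 2x + 4. Iterate:
  r_0 = 1 (mod 5)
  r_1 = 6 (mod 25)
  r_2 = 106 (mod 125)
  r_3 = 231 (mod 625)
Final: r = 231 satisfies f(r) ≡ 0 mod 5^4.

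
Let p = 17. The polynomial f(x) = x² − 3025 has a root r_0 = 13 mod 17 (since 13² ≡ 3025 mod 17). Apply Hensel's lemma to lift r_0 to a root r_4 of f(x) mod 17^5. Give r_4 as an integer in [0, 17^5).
r_4 = 1419802 (mod 1419857)

Hensel's recurrence: r_{i+1} = r_i − f(r_i)·(f′(r_i))^{-1} mod 17^{i+2}, with f′(x) = 2x. Iterate:
  r_0 = 13 (mod 17)
  r_1 = 234 (mod 289)
  r_2 = 4858 (mod 4913)
  r_3 = 83466 (mod 83521)
  r_4 = 1419802 (mod 1419857)
Final: r_4 = 1419802, and one checks f(r_4) ≡ 0 mod 17^5.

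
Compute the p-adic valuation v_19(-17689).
v_19(-17689) = 2

v_19(n) is the largest exponent k such that 19^k divides n. Factor out: -17689 = -19^2 · 49. (Sign doesn't affect v_p.) So v_19(-17689) = 2.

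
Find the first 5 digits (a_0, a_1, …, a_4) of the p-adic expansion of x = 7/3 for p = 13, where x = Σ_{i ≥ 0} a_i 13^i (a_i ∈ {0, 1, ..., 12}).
(a_0, …, a_4) = (11, 8, 8, 8, 8)

v_13(7/3) = 0 (numerator and denominator both coprime to 13), so x ∈ ℤ_13^×. Compute digits iteratively via a_i = x_i mod 13, x_{i+1} = (x_i − a_i)/13, with x_0 = x:
  x_0 = 7/3;  a_0 = 11;  x_1 = (x_0 − 11)/13 = -2/3
  x_1 = -2/3;  a_1 = 8;  x_2 = (x_1 − 8)/13 = -2/3
  x_2 = -2/3;  a_2 = 8;  x_3 = (x_2 − 8)/13 = -2/3
  x_3 = -2/3;  a_3 = 8;  x_4 = (x_3 − 8)/13 = -2/3
  x_4 = -2/3;  a_4 = 8;  x_5 = (x_4 − 8)/13 = -2/3
Digits: (11, 8, 8, 8, 8).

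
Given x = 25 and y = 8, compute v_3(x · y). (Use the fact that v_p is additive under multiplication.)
v_3(200) = 0

v_p(x) = 0 (factor: 25 = 3^0 · 25); v_p(y) = 0 (factor: 8 = 3^0 · 8). Additivity: v_p(xy) = v_p(x) + v_p(y) = 0 + 0 = 0. (Direct check: xy = 200 = 3^0 · (200).)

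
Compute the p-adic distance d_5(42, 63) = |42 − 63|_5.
d_5(42, 63) = 1

Step 1 — x − y = 42 − 63 = -21. Step 2 — v_5(-21) = 0 (factor: -21 = −(5^0 · 21); the sign does not affect v_p). Step 3 — |x − y|_5 = 5^{0} = 1.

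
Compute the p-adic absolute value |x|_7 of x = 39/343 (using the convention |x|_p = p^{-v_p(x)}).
|39/343|_7 = 343

Step 1 — compute v_7(x) by factoring powers of 7 out of the numerator and denominator: v_7(39/343) = -3. Step 2 — apply |x|_p = p^{-v_p(x)} = 7^{3} = 343.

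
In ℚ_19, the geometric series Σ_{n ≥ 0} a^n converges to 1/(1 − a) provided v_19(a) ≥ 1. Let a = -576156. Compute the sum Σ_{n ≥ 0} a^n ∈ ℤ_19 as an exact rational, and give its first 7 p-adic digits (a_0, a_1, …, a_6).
Σ a^n = 1/(1 − a) = 1/576157;  first 7 digits = (1, 0, 0, 11, 14, 18, 6)

v_19(a) = 3 ≥ 1, so the series converges in ℤ_19 to 1/(1 − a) = 1/(1 − (-576156)) = 1/576157. Expand this rational in ℤ_19: compute digits iteratively via d_i = x_i mod 19, x_{i+1} = (x_i − d_i)/19. The first 7 digits are (1, 0, 0, 11, 14, 18, 6).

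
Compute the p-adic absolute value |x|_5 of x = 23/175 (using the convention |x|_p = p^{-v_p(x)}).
|23/175|_5 = 25

Step 1 — compute v_5(x) by factoring powers of 5 out of the numerator and denominator: v_5(23/175) = -2. Step 2 — apply |x|_p = p^{-v_p(x)} = 5^{2} = 25.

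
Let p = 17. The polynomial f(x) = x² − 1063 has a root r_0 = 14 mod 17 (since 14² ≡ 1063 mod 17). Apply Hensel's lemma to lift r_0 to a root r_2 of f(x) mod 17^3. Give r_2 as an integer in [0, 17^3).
r_2 = 2326 (mod 4913)

Hensel's recurrence: r_{i+1} = r_i − f(r_i)·(f′(r_i))^{-1} mod 17^{i+2}, with f′(x) = 2x. Iterate:
  r_0 = 14 (mod 17)
  r_1 = 14 (mod 289)
  r_2 = 2326 (mod 4913)
Final: r_2 = 2326, and one checks f(r_2) ≡ 0 mod 17^3.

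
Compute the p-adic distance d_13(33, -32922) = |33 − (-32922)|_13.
d_13(33, -32922) = 1/2197

Step 1 — x − y = 33 − (-32922) = 32955. Step 2 — v_13(32955) = 3 (factor: 32955 = (13^3 · 15); the sign does not affect v_p). Step 3 — |x − y|_13 = 13^{-3} = 1/2197.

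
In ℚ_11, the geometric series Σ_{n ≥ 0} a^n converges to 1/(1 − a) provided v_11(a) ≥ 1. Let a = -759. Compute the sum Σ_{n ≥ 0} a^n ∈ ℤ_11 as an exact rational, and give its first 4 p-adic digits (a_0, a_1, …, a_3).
Σ a^n = 1/(1 − a) = 1/760;  first 4 digits = (1, 8, 2, 9)

v_11(a) = 1 ≥ 1, so the series converges in ℤ_11 to 1/(1 − a) = 1/(1 − (-759)) = 1/760. Expand this rational in ℤ_11: compute digits iteratively via d_i = x_i mod 11, x_{i+1} = (x_i − d_i)/11. The first 4 digits are (1, 8, 2, 9).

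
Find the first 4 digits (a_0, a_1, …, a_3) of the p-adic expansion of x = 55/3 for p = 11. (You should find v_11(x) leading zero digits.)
(a_0, …, a_3) = (0, 9, 3, 7)

v_11(55/3) = 1, so a_0 = ... = a_0 = 0. Factor out: x = 11^1 · u with u = 5/3 a unit in ℤ_11. Expand u iteratively via a_{v+i} = u_i mod 11, u_{i+1} = (u_i − a_{v+i})/11:
  u_0 = 5/3;  a_1 = 9;  u_1 = (u_0 − 9)/11 = -2/3
  u_1 = -2/3;  a_2 = 3;  u_2 = (u_1 − 3)/11 = -1/3
  u_2 = -1/3;  a_3 = 7;  u_3 = (u_2 − 7)/11 = -2/3
Digits: (0, 9, 3, 7).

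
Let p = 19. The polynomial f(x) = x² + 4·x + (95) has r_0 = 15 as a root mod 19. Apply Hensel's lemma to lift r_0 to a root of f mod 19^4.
r_3 = 118157 (mod 130321)

Hensel: r_{i+1} = r_i − f(r_i)·(f′(r_i))^{-1} mod 19^{i+2}, f′(x) = 2x + 4. Iterate:
  r_0 = 15 (mod 19)
  r_1 = 110 (mod 361)
  r_2 = 1554 (mod 6859)
  r_3 = 118157 (mod 130321)
Final: r = 118157 satisfies f(r) ≡ 0 mod 19^4.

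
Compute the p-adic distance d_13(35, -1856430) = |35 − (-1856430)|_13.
d_13(35, -1856430) = 1/371293

Step 1 — x − y = 35 − (-1856430) = 1856465. Step 2 — v_13(1856465) = 5 (factor: 1856465 = (13^5 · 5); the sign does not affect v_p). Step 3 — |x − y|_13 = 13^{-5} = 1/371293.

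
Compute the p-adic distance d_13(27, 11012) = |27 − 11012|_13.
d_13(27, 11012) = 1/2197

Step 1 — x − y = 27 − 11012 = -10985. Step 2 — v_13(-10985) = 3 (factor: -10985 = −(13^3 · 5); the sign does not affect v_p). Step 3 — |x − y|_13 = 13^{-3} = 1/2197.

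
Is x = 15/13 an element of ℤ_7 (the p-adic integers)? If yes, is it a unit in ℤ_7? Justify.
x ∈ ℤ_7^× (unit); v_7(x) = 0

ℤ_7 = {x ∈ ℚ_7 : v_7(x) ≥ 0} and ℤ_7^× = {x ∈ ℤ_7 : v_7(x) = 0}. Here v_7(15/13) = v_7(num) − v_7(den) = 0; compare against these criteria.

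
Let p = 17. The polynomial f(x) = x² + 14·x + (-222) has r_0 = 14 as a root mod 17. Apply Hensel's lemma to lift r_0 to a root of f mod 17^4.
r_3 = 9891 (mod 83521)

Hensel: r_{i+1} = r_i − f(r_i)·(f′(r_i))^{-1} mod 17^{i+2}, f′(x) = 2x + 14. Iterate:
  r_0 = 14 (mod 17)
  r_1 = 65 (mod 289)
  r_2 = 65 (mod 4913)
  r_3 = 9891 (mod 83521)
Final: r = 9891 satisfies f(r) ≡ 0 mod 17^4.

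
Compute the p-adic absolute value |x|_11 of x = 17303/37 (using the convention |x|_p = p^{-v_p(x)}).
|17303/37|_11 = 1/1331

Step 1 — compute v_11(x) by factoring powers of 11 out of the numerator and denominator: v_11(17303/37) = 3. Step 2 — apply |x|_p = p^{-v_p(x)} = 11^{-3} = 1/1331.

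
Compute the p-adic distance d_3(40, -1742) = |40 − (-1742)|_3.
d_3(40, -1742) = 1/81

Step 1 — x − y = 40 − (-1742) = 1782. Step 2 — v_3(1782) = 4 (factor: 1782 = (3^4 · 22); the sign does not affect v_p). Step 3 — |x − y|_3 = 3^{-4} = 1/81.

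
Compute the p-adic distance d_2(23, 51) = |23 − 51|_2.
d_2(23, 51) = 1/4

Step 1 — x − y = 23 − 51 = -28. Step 2 — v_2(-28) = 2 (factor: -28 = −(2^2 · 7); the sign does not affect v_p). Step 3 — |x − y|_2 = 2^{-2} = 1/4.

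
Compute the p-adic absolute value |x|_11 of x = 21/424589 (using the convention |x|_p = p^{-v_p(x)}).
|21/424589|_11 = 14641

Step 1 — compute v_11(x) by factoring powers of 11 out of the numerator and denominator: v_11(21/424589) = -4. Step 2 — apply |x|_p = p^{-v_p(x)} = 11^{4} = 14641.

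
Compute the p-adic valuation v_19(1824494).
v_19(1824494) = 4

v_19(n) is the largest exponent k such that 19^k divides n. Factor out: 1824494 = 19^4 · 14. (Sign doesn't affect v_p.) So v_19(1824494) = 4.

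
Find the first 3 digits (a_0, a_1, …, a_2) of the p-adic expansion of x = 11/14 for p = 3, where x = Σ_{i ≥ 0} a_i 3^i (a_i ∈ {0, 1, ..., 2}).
(a_0, …, a_2) = (1, 1, 2)

v_3(11/14) = 0 (numerator and denominator both coprime to 3), so x ∈ ℤ_3^×. Compute digits iteratively via a_i = x_i mod 3, x_{i+1} = (x_i − a_i)/3, with x_0 = x:
  x_0 = 11/14;  a_0 = 1;  x_1 = (x_0 − 1)/3 = -1/14
  x_1 = -1/14;  a_1 = 1;  x_2 = (x_1 − 1)/3 = -5/14
  x_2 = -5/14;  a_2 = 2;  x_3 = (x_2 − 2)/3 = -11/14
Digits: (1, 1, 2).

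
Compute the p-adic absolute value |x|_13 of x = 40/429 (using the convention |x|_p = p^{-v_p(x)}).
|40/429|_13 = 13

Step 1 — compute v_13(x) by factoring powers of 13 out of the numerator and denominator: v_13(40/429) = -1. Step 2 — apply |x|_p = p^{-v_p(x)} = 13^{1} = 13.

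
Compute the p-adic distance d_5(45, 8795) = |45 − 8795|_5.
d_5(45, 8795) = 1/625

Step 1 — x − y = 45 − 8795 = -8750. Step 2 — v_5(-8750) = 4 (factor: -8750 = −(5^4 · 14); the sign does not affect v_p). Step 3 — |x − y|_5 = 5^{-4} = 1/625.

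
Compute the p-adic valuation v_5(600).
v_5(600) = 2

v_5(n) is the largest exponent k such that 5^k divides n. Factor out: 600 = 5^2 · 24. (Sign doesn't affect v_p.) So v_5(600) = 2.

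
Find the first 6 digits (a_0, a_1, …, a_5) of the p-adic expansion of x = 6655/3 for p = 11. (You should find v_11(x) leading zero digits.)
(a_0, …, a_5) = (0, 0, 0, 9, 3, 7)

v_11(6655/3) = 3, so a_0 = ... = a_2 = 0. Factor out: x = 11^3 · u with u = 5/3 a unit in ℤ_11. Expand u iteratively via a_{v+i} = u_i mod 11, u_{i+1} = (u_i − a_{v+i})/11:
  u_0 = 5/3;  a_3 = 9;  u_1 = (u_0 − 9)/11 = -2/3
  u_1 = -2/3;  a_4 = 3;  u_2 = (u_1 − 3)/11 = -1/3
  u_2 = -1/3;  a_5 = 7;  u_3 = (u_2 − 7)/11 = -2/3
Digits: (0, 0, 0, 9, 3, 7).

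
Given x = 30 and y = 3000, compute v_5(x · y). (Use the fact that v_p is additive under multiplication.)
v_5(90000) = 4

v_p(x) = 1 (factor: 30 = 5^1 · 6); v_p(y) = 3 (factor: 3000 = 5^3 · 24). Additivity: v_p(xy) = v_p(x) + v_p(y) = 1 + 3 = 4. (Direct check: xy = 90000 = 5^4 · (144).)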